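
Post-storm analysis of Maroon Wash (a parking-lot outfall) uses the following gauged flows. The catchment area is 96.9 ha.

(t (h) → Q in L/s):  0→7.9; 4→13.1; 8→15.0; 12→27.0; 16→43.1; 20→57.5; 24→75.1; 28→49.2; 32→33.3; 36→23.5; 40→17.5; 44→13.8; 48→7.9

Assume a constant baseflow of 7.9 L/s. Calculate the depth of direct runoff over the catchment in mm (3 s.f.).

d ≈ 4.18 mm

Direct runoff: 0.0, 5.2, 7.1, 19.1, 35.2, 49.6, 67.2, 41.3, 25.4, 15.6, 9.6, 5.9, 0.0 L/s; ΣQ_DR = 281.2 L/s.
V = ΣQ_DR · Δt = 281.2 × 14400 s = 4.049 × 10^6 L.
Over A = 96.9 ha, depth = V / A = 4.18 mm.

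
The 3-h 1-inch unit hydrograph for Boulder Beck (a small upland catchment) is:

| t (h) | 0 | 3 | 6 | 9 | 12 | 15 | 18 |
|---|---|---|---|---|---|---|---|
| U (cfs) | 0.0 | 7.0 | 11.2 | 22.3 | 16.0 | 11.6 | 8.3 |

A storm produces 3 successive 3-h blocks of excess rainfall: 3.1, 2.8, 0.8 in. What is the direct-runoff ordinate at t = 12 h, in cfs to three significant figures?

Q ≈ 121 cfs

By discrete convolution, Q_j = Σ (P_i / 1 in) · U_{j−i}.
At t = 12 h (j=4): Q = (3.1/1)·16.0 + (2.8/1)·22.3 + (0.8/1)·11.2 = 121 cfs.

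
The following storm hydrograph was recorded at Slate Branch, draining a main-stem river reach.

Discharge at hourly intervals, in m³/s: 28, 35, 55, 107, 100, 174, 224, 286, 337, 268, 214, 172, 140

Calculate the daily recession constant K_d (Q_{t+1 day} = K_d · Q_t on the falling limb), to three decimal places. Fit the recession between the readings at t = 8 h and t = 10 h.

K_d ≈ 0.004

Between t = 8 h and t = 10 h the flow falls from 337 to 214 m³/s over 2×1 h = 2 h.
Per-interval ratio K = (214/337)^(1/2) = 0.7969; K_d = K^(24/1) = 0.004.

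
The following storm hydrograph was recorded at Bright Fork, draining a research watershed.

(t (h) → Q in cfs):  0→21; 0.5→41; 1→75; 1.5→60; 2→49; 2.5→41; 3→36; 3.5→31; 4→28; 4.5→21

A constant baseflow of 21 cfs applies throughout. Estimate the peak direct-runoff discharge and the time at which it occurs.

Subtracting baseflow gives direct-runoff ordinates: 0.0, 20.0, 54.0, 39.0, 28.0, 20.0, 15.0, 10.0, 7.0, 0.0 cfs.
The maximum is 54.0 cfs, occurring at the reading for t = 1 h.

Q_p = 54.0 cfs at t = 1 h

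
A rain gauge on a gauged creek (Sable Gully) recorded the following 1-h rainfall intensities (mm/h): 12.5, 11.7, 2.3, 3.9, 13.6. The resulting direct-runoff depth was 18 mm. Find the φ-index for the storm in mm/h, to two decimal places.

φ ≈ 6.60 mm/h

Only the 3 blocks with intensity above φ contribute runoff: 12.5, 11.7, 13.6 mm/h.
Σ(I−φ)·Δt = d  ⇒  (12.5+11.7+13.6 − 3φ)·1 = 18
φ = (37.80 − 18/1) / 3 = 6.60 mm/h.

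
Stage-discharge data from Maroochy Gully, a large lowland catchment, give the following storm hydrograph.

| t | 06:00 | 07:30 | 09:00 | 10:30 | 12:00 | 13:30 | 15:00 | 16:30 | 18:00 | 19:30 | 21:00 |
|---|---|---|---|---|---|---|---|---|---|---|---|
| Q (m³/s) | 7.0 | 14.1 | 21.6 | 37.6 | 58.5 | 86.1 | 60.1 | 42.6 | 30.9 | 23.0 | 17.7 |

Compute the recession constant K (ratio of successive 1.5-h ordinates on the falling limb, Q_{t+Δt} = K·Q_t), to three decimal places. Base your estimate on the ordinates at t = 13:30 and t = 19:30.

Using the recession-limb readings at t = 13:30 and t = 19:30: Q falls from 86.1 to 23.0 m³/s over 4 intervals.
K = (Q₂/Q₁)^(1/4) = (23.0/86.1)^(1/4) = 0.719.

K ≈ 0.719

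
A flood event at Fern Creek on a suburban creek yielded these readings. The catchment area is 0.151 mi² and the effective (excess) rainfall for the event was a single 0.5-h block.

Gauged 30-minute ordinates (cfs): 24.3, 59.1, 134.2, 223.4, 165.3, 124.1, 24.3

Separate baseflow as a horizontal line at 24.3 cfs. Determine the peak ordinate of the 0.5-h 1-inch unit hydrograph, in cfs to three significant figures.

Direct runoff: 0.0, 34.8, 109.9, 199.1, 141.0, 99.8, 0.0 cfs; ΣQ_DR = 584.6 cfs, peak = 199.1 cfs.
Runoff depth d = ΣQ_DR·Δt / A = 584.6 × 1800 / (0.151 mi²) = 3.000 in.
The 1-inch UH is the DRH scaled by (1 in)/d, so U_p = 199.1 × 1/3.000 = 66.4 cfs.

U_p ≈ 66.4 cfs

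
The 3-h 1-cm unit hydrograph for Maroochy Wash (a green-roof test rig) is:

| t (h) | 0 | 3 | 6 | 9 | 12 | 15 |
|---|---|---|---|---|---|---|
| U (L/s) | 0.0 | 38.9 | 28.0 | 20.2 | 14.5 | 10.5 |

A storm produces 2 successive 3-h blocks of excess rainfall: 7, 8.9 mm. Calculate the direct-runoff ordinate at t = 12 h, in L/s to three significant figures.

By discrete convolution, Q_j = Σ (P_i / 10 mm) · U_{j−i}.
At t = 12 h (j=4): Q = (7/10)·14.5 + (8.9/10)·20.2 = 28.1 L/s.

Q ≈ 28.1 L/s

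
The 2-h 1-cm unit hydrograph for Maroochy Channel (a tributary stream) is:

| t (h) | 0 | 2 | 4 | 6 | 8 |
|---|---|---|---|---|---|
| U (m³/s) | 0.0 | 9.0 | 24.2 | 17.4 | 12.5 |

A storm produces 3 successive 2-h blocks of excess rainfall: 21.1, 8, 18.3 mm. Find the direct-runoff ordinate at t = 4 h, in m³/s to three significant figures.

Q ≈ 58.3 m³/s

By discrete convolution, Q_j = Σ (P_i / 10 mm) · U_{j−i}.
At t = 4 h (j=2): Q = (21.1/10)·24.2 + (8/10)·9.0 + (18.3/10)·0.0 = 58.3 m³/s.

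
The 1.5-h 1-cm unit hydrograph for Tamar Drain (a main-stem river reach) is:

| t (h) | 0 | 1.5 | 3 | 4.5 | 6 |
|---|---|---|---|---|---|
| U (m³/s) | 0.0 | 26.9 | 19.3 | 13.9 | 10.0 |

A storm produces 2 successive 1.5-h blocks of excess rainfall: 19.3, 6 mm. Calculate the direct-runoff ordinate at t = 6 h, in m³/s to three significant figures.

Q ≈ 27.6 m³/s

By discrete convolution, Q_j = Σ (P_i / 10 mm) · U_{j−i}.
At t = 6 h (j=4): Q = (19.3/10)·10.0 + (6/10)·13.9 = 27.6 m³/s.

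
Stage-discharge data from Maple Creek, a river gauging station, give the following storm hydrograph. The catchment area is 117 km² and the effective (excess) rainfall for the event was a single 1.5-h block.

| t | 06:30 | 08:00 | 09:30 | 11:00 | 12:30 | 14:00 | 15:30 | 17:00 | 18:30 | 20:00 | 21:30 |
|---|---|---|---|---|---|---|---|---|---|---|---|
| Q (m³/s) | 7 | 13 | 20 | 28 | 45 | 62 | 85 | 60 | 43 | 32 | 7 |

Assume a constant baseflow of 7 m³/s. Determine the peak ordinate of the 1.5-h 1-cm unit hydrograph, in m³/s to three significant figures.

Direct runoff: 0.0, 6.0, 13.0, 21.0, 38.0, 55.0, 78.0, 53.0, 36.0, 25.0, 0.0 m³/s; ΣQ_DR = 325.0 m³/s, peak = 78.0 m³/s.
Runoff depth d = ΣQ_DR·Δt / A = 325.0 × 5400 / (117 km²) = 15.00 mm.
The 1-cm UH is the DRH scaled by (10 mm)/d, so U_p = 78.0 × 10/15.00 = 52.0 m³/s.

U_p ≈ 52.0 m³/s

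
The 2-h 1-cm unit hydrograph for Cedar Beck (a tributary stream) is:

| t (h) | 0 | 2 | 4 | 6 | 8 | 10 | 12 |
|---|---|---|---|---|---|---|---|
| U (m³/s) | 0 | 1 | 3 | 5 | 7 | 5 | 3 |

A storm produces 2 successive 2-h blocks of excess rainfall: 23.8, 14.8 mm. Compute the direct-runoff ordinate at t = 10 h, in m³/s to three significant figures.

By discrete convolution, Q_j = Σ (P_i / 10 mm) · U_{j−i}.
At t = 10 h (j=5): Q = (23.8/10)·5 + (14.8/10)·7 = 22.3 m³/s.

Q ≈ 22.3 m³/s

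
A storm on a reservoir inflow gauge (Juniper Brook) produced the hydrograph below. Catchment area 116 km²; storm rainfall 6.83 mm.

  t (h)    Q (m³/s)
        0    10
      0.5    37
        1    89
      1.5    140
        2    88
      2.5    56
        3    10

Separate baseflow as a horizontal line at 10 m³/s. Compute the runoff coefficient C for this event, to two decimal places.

C ≈ 0.82

ΣQ_DR = 360.0 m³/s; V = ΣQ_DR·Δt = 6.480 × 10^5 m³.
Runoff depth d = V / A = 5.586 mm.
C = d / P = 5.586 / 6.83 = 0.82.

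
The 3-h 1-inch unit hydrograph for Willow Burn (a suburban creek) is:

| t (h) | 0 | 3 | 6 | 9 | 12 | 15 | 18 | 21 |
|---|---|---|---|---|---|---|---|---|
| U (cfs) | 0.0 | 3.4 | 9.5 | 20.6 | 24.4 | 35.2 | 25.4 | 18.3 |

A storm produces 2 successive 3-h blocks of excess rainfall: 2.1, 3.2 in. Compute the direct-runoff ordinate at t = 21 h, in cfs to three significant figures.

Q ≈ 120 cfs

By discrete convolution, Q_j = Σ (P_i / 1 in) · U_{j−i}.
At t = 21 h (j=7): Q = (2.1/1)·18.3 + (3.2/1)·25.4 = 120 cfs.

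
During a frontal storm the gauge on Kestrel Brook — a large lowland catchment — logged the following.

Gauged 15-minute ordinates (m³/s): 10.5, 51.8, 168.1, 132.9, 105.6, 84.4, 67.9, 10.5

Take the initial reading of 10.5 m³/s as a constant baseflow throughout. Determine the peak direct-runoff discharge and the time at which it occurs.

Subtracting baseflow gives direct-runoff ordinates: 0.0, 41.3, 157.6, 122.4, 95.1, 73.9, 57.4, 0.0 m³/s.
The maximum is 157.6 m³/s, occurring at the reading for t = 0.5 h.

Q_p = 157.6 m³/s at t = 0.5 h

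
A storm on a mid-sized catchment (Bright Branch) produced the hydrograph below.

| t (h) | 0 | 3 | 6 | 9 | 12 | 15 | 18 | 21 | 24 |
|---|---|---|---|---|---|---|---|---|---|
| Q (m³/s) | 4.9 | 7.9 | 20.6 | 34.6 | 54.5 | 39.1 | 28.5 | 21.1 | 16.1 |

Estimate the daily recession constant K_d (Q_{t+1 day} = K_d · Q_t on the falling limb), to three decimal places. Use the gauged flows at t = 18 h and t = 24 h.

Between t = 18 h and t = 24 h the flow falls from 28.5 to 16.1 m³/s over 2×3 h = 6 h.
Per-interval ratio K = (16.1/28.5)^(1/2) = 0.7516; K_d = K^(24/3) = 0.102.

K_d ≈ 0.102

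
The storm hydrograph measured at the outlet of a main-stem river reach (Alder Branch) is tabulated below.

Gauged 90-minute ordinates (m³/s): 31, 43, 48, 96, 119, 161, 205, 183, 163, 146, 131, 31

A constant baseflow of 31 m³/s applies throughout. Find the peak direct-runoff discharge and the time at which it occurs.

Subtracting baseflow gives direct-runoff ordinates: 0.0, 12.0, 17.0, 65.0, 88.0, 130.0, 174.0, 152.0, 132.0, 115.0, 100.0, 0.0 m³/s.
The maximum is 174.0 m³/s, occurring at the reading for t = 9 h.

Q_p = 174.0 m³/s at t = 9 h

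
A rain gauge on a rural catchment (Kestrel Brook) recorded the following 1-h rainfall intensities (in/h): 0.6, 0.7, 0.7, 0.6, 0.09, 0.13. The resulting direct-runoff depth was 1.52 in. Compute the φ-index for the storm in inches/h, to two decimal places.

φ ≈ 0.27 in/h

Only the 4 blocks with intensity above φ contribute runoff: 0.6, 0.7, 0.7, 0.6 in/h.
Σ(I−φ)·Δt = d  ⇒  (0.6+0.7+0.7+0.6 − 4φ)·1 = 1.52
φ = (2.600 − 1.52/1) / 4 = 0.27 in/h.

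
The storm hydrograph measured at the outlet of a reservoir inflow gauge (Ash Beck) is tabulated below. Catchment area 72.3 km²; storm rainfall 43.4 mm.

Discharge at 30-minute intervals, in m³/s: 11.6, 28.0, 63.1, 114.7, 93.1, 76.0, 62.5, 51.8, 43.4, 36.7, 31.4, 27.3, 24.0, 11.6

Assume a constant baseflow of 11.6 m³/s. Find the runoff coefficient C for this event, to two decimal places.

C ≈ 0.29

ΣQ_DR = 512.8 m³/s; V = ΣQ_DR·Δt = 9.230 × 10^5 m³.
Runoff depth d = V / A = 12.77 mm.
C = d / P = 12.77 / 43.4 = 0.29.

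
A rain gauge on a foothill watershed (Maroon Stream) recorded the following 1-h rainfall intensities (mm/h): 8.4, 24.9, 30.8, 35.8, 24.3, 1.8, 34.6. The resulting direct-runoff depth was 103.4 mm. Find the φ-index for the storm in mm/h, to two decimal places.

Only the 5 blocks with intensity above φ contribute runoff: 24.9, 30.8, 35.8, 24.3, 34.6 mm/h.
Σ(I−φ)·Δt = d  ⇒  (24.9+30.8+35.8+24.3+34.6 − 5φ)·1 = 103.4
φ = (150.4 − 103.4/1) / 5 = 9.40 mm/h.

φ ≈ 9.40 mm/h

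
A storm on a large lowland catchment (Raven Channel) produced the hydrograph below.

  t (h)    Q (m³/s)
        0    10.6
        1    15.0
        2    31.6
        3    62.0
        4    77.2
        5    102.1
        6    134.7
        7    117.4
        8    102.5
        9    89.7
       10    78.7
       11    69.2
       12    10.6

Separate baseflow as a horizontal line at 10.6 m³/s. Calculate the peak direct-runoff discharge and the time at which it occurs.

Subtracting baseflow gives direct-runoff ordinates: 0.0, 4.4, 21.0, 51.4, 66.6, 91.5, 124.1, 106.8, 91.9, 79.1, 68.1, 58.6, 0.0 m³/s.
The maximum is 124.1 m³/s, occurring at the reading for t = 6 h.

Q_p = 124.1 m³/s at t = 6 h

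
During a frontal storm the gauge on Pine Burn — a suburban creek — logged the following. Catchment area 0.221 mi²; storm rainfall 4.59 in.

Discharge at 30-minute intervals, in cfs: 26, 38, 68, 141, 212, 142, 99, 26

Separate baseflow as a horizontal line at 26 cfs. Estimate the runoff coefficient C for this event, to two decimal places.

ΣQ_DR = 544.0 cfs; V = ΣQ_DR·Δt = 9.792 × 10^5 ft³.
Runoff depth d = V / A = 1.907 in.
C = d / P = 1.907 / 4.59 = 0.42.

C ≈ 0.42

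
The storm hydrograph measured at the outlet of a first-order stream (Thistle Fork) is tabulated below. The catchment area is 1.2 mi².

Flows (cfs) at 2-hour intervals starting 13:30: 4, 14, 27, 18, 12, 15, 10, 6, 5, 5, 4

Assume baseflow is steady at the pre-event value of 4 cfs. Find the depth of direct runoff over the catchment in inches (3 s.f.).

Direct runoff: 0.0, 10.0, 23.0, 14.0, 8.0, 11.0, 6.0, 2.0, 1.0, 1.0, 0.0 cfs; ΣQ_DR = 76.00 cfs.
V = ΣQ_DR · Δt = 76.00 × 7200 s = 5.472 × 10^5 ft³.
Over A = 1.2 mi², depth = V / A = 0.196 in.

d ≈ 0.196 in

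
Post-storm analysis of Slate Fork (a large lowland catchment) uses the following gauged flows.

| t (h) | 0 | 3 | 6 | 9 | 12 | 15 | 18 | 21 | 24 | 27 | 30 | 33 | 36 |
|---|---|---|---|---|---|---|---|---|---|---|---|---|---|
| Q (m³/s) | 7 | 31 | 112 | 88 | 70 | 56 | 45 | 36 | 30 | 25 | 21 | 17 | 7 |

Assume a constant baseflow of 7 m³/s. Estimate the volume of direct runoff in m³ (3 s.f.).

Direct-runoff ordinates (Q − Q_b): 0.0, 24.0, 105.0, 81.0, 63.0, 49.0, 38.0, 29.0, 23.0, 18.0, 14.0, 10.0, 0.0 m³/s.
ΣQ_DR = 454.0 m³/s.
With Δt = 3 h = 10800 s, V = ΣQ_DR · Δt = 454.0 × 10800 = 4.90 × 10^6 m³.

V ≈ 4.90 × 10^6 m³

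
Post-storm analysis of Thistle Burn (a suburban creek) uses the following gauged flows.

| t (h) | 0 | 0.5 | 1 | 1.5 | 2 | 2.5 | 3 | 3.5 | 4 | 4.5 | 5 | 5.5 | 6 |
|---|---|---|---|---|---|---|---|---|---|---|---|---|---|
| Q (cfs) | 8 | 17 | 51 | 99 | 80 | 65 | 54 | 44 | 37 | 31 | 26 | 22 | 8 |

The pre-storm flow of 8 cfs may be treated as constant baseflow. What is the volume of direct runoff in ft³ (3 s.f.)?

Direct-runoff ordinates (Q − Q_b): 0.0, 9.0, 43.0, 91.0, 72.0, 57.0, 46.0, 36.0, 29.0, 23.0, 18.0, 14.0, 0.0 cfs.
ΣQ_DR = 438.0 cfs.
With Δt = 0.5 h = 1800 s, V = ΣQ_DR · Δt = 438.0 × 1800 = 7.88 × 10^5 ft³.

V ≈ 7.88 × 10^5 ft³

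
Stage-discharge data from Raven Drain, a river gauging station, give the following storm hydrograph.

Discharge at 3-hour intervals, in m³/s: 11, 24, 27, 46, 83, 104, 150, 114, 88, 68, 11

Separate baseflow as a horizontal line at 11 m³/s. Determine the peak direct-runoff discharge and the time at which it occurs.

Q_p = 139.0 m³/s at t = 18 h

Subtracting baseflow gives direct-runoff ordinates: 0.0, 13.0, 16.0, 35.0, 72.0, 93.0, 139.0, 103.0, 77.0, 57.0, 0.0 m³/s.
The maximum is 139.0 m³/s, occurring at the reading for t = 18 h.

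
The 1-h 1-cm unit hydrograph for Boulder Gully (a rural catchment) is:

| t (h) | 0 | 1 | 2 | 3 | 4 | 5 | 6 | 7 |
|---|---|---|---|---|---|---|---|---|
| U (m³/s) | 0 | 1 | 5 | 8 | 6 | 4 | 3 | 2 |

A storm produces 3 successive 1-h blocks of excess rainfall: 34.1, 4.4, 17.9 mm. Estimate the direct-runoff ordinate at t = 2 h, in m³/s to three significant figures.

By discrete convolution, Q_j = Σ (P_i / 10 mm) · U_{j−i}.
At t = 2 h (j=2): Q = (34.1/10)·5 + (4.4/10)·1 + (17.9/10)·0 = 17.5 m³/s.

Q ≈ 17.5 m³/s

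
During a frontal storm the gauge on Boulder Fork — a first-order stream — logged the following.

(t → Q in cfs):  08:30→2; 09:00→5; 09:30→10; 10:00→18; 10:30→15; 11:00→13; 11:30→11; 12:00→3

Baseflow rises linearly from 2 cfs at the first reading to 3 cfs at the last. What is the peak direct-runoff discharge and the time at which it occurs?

Subtracting baseflow gives direct-runoff ordinates: 0.00, 2.86, 7.71, 15.57, 12.43, 10.29, 8.14, 0.00 cfs.
The maximum is 15.57 cfs, occurring at the reading for t = 10:00.

Q_p = 15.57 cfs at t = 10:00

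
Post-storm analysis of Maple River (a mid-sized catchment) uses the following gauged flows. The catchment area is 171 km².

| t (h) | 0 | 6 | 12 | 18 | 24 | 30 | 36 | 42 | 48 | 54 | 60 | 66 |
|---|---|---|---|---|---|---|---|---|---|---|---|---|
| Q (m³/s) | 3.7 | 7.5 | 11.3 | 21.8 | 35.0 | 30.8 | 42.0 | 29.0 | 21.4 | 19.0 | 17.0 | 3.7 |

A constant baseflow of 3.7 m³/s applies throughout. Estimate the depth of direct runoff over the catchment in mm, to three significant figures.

d ≈ 25.0 mm

Direct runoff: 0.0, 3.8, 7.6, 18.1, 31.3, 27.1, 38.3, 25.3, 17.7, 15.3, 13.3, 0.0 m³/s; ΣQ_DR = 197.8 m³/s.
V = ΣQ_DR · Δt = 197.8 × 21600 s = 4.272 × 10^6 m³.
Over A = 171 km², depth = V / A = 25.0 mm.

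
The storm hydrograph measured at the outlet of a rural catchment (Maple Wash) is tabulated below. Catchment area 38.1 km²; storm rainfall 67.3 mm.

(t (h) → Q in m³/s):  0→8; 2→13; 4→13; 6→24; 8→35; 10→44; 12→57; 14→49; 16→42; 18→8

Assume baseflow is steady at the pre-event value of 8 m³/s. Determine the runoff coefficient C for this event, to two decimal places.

C ≈ 0.60

ΣQ_DR = 213.0 m³/s; V = ΣQ_DR·Δt = 1.534 × 10^6 m³.
Runoff depth d = V / A = 40.25 mm.
C = d / P = 40.25 / 67.3 = 0.60.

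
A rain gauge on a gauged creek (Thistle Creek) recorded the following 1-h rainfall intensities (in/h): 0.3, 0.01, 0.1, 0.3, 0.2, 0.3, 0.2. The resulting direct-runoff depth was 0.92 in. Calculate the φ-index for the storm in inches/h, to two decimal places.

Only the 6 blocks with intensity above φ contribute runoff: 0.3, 0.1, 0.3, 0.2, 0.3, 0.2 in/h.
Σ(I−φ)·Δt = d  ⇒  (0.3+0.1+0.3+0.2+0.3+0.2 − 6φ)·1 = 0.92
φ = (1.400 − 0.92/1) / 6 = 0.08 in/h.

φ ≈ 0.08 in/h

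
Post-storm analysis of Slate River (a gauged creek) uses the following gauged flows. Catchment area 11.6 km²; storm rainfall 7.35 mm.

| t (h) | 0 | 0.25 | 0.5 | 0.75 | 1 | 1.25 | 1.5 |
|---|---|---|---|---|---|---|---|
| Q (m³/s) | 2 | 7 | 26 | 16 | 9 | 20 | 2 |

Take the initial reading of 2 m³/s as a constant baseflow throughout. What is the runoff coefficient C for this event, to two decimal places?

C ≈ 0.72

ΣQ_DR = 68.00 m³/s; V = ΣQ_DR·Δt = 61200 m³.
Runoff depth d = V / A = 5.276 mm.
C = d / P = 5.276 / 7.35 = 0.72.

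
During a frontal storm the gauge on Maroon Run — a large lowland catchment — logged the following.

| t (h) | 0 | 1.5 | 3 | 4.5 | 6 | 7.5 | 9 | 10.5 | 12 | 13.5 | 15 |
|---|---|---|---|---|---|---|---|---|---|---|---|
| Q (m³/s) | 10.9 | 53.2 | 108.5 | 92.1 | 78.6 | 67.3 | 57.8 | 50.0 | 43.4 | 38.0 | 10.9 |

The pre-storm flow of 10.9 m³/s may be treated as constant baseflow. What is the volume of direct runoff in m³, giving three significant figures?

Direct-runoff ordinates (Q − Q_b): 0.0, 42.3, 97.6, 81.2, 67.7, 56.4, 46.9, 39.1, 32.5, 27.1, 0.0 m³/s.
ΣQ_DR = 490.8 m³/s.
With Δt = 1.5 h = 5400 s, V = ΣQ_DR · Δt = 490.8 × 5400 = 2.65 × 10^6 m³.

V ≈ 2.65 × 10^6 m³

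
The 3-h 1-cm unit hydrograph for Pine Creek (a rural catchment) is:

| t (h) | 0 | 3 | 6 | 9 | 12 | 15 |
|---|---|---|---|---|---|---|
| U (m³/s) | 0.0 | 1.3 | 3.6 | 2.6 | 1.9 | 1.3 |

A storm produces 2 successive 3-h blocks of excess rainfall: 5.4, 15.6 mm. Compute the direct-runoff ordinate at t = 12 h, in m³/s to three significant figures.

By discrete convolution, Q_j = Σ (P_i / 10 mm) · U_{j−i}.
At t = 12 h (j=4): Q = (5.4/10)·1.9 + (15.6/10)·2.6 = 5.08 m³/s.

Q ≈ 5.08 m³/s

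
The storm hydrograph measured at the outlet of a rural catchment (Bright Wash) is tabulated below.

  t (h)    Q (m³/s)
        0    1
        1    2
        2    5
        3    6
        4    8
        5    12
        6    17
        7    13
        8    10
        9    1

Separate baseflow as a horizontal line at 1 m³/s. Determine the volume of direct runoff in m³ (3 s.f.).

V ≈ 2.34 × 10^5 m³

Direct-runoff ordinates (Q − Q_b): 0.0, 1.0, 4.0, 5.0, 7.0, 11.0, 16.0, 12.0, 9.0, 0.0 m³/s.
ΣQ_DR = 65.00 m³/s.
With Δt = 1 h = 3600 s, V = ΣQ_DR · Δt = 65.00 × 3600 = 2.34 × 10^5 m³.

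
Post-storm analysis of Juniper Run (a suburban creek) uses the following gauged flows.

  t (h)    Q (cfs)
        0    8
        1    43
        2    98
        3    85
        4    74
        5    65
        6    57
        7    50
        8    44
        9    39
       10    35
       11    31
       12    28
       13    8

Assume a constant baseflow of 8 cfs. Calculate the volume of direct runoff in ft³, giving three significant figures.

Direct-runoff ordinates (Q − Q_b): 0.0, 35.0, 90.0, 77.0, 66.0, 57.0, 49.0, 42.0, 36.0, 31.0, 27.0, 23.0, 20.0, 0.0 cfs.
ΣQ_DR = 553.0 cfs.
With Δt = 1 h = 3600 s, V = ΣQ_DR · Δt = 553.0 × 3600 = 1.99 × 10^6 ft³.

V ≈ 1.99 × 10^6 ft³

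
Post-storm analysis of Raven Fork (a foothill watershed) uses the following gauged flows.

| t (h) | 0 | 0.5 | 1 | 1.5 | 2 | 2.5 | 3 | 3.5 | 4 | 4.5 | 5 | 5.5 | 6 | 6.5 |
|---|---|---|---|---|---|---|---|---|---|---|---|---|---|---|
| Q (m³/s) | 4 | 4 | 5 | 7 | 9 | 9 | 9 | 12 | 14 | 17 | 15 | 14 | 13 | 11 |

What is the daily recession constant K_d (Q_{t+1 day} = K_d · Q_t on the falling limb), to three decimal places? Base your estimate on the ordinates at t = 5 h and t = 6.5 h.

K_d ≈ 0.007

Between t = 5 h and t = 6.5 h the flow falls from 15 to 11 m³/s over 3×0.5 h = 1.5 h.
Per-interval ratio K = (11/15)^(1/3) = 0.9018; K_d = K^(24/0.5) = 0.007.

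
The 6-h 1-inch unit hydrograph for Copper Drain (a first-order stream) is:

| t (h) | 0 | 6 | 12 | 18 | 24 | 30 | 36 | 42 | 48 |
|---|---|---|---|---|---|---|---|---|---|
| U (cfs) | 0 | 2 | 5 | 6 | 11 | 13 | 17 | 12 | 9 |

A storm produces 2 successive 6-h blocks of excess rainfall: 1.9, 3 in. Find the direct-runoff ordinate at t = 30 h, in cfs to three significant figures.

By discrete convolution, Q_j = Σ (P_i / 1 in) · U_{j−i}.
At t = 30 h (j=5): Q = (1.9/1)·13 + (3/1)·11 = 57.7 cfs.

Q ≈ 57.7 cfs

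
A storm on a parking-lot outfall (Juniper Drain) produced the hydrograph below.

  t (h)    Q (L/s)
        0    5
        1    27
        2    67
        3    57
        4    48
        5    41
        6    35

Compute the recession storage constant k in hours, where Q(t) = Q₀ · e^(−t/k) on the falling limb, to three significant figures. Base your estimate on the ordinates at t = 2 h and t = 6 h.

On the falling limb, Q drops from 67 to 35 L/s between t = 2 h and t = 6 h (Δt = 4 h).
k = −Δt / ln(Q₂/Q₁) = −4 / ln(35/67) = 6.16 h.

k ≈ 6.16 h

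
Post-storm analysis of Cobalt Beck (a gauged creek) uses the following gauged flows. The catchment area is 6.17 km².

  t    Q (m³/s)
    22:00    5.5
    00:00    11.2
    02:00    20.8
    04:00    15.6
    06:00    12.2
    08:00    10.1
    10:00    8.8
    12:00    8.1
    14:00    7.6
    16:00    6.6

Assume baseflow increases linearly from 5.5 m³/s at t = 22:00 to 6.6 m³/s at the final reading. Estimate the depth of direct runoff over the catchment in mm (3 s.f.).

d ≈ 53.7 mm

Direct runoff: 0.00, 5.58, 15.06, 9.73, 6.21, 3.99, 2.57, 1.74, 1.12, 0.00 m³/s; ΣQ_DR = 46.00 m³/s.
V = ΣQ_DR · Δt = 46.00 × 7200 s = 3.312 × 10^5 m³.
Over A = 6.17 km², depth = V / A = 53.7 mm.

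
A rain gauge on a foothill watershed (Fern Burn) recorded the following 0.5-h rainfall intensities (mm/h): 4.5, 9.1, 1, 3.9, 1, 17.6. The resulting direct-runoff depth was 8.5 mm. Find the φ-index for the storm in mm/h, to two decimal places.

φ ≈ 4.85 mm/h

Only the 2 blocks with intensity above φ contribute runoff: 9.1, 17.6 mm/h.
Σ(I−φ)·Δt = d  ⇒  (9.1+17.6 − 2φ)·0.5 = 8.5
φ = (26.70 − 8.5/0.5) / 2 = 4.85 mm/h.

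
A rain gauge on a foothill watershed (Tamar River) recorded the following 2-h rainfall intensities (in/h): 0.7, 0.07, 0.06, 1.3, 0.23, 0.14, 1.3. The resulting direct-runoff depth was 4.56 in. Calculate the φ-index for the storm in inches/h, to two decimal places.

φ ≈ 0.34 in/h

Only the 3 blocks with intensity above φ contribute runoff: 0.7, 1.3, 1.3 in/h.
Σ(I−φ)·Δt = d  ⇒  (0.7+1.3+1.3 − 3φ)·2 = 4.56
φ = (3.300 − 4.56/2) / 3 = 0.34 in/h.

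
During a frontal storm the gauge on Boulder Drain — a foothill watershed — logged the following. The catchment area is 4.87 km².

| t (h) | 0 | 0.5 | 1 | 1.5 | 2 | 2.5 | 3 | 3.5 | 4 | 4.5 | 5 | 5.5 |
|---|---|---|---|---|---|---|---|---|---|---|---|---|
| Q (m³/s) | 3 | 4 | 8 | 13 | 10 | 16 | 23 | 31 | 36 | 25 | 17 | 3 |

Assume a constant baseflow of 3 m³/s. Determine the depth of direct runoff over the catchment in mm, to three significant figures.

d ≈ 56.6 mm

Direct runoff: 0.0, 1.0, 5.0, 10.0, 7.0, 13.0, 20.0, 28.0, 33.0, 22.0, 14.0, 0.0 m³/s; ΣQ_DR = 153.0 m³/s.
V = ΣQ_DR · Δt = 153.0 × 1800 s = 2.754 × 10^5 m³.
Over A = 4.87 km², depth = V / A = 56.6 mm.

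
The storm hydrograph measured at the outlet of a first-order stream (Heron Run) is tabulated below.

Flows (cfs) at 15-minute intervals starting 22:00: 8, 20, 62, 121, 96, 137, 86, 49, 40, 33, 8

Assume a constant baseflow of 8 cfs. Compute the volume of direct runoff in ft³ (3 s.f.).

Direct-runoff ordinates (Q − Q_b): 0.0, 12.0, 54.0, 113.0, 88.0, 129.0, 78.0, 41.0, 32.0, 25.0, 0.0 cfs.
ΣQ_DR = 572.0 cfs.
With Δt = 0.25 h = 900 s, V = ΣQ_DR · Δt = 572.0 × 900 = 5.15 × 10^5 ft³.

V ≈ 5.15 × 10^5 ft³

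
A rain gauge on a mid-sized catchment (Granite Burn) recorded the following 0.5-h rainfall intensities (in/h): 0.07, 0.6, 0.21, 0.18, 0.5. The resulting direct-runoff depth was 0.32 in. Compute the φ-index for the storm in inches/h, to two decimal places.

φ ≈ 0.23 in/h

Only the 2 blocks with intensity above φ contribute runoff: 0.6, 0.5 in/h.
Σ(I−φ)·Δt = d  ⇒  (0.6+0.5 − 2φ)·0.5 = 0.32
φ = (1.100 − 0.32/0.5) / 2 = 0.23 in/h.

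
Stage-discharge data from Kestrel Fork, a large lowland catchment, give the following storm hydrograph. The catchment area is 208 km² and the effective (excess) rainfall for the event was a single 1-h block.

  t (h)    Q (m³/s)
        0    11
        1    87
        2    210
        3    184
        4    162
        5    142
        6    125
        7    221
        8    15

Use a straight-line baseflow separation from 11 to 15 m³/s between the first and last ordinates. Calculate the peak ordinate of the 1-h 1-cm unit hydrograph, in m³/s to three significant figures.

Direct runoff: 0.00, 75.50, 198.00, 171.50, 149.00, 128.50, 111.00, 206.50, 0.00 m³/s; ΣQ_DR = 1040 m³/s, peak = 206.50 m³/s.
Runoff depth d = ΣQ_DR·Δt / A = 1040 × 3600 / (208 km²) = 18.00 mm.
The 1-cm UH is the DRH scaled by (10 mm)/d, so U_p = 206.50 × 10/18.00 = 115 m³/s.

U_p ≈ 115 m³/s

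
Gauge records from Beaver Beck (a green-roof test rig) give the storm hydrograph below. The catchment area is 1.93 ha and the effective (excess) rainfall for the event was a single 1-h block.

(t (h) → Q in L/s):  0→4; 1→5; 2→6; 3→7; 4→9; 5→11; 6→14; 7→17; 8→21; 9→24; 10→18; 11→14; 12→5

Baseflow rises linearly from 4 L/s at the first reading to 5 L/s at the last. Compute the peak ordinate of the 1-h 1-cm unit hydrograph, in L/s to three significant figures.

Direct runoff: 0.00, 0.92, 1.83, 2.75, 4.67, 6.58, 9.50, 12.42, 16.33, 19.25, 13.17, 9.08, 0.00 L/s; ΣQ_DR = 96.50 L/s, peak = 19.25 L/s.
Runoff depth d = ΣQ_DR·Δt / A = 96.50 × 3600 / (1.93 ha) = 18.00 mm.
The 1-cm UH is the DRH scaled by (10 mm)/d, so U_p = 19.25 × 10/18.00 = 10.7 L/s.

U_p ≈ 10.7 L/s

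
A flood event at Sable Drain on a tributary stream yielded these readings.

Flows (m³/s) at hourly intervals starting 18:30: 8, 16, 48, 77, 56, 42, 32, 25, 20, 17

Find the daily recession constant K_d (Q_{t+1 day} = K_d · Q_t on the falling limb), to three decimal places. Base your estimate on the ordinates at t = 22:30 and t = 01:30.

Between t = 22:30 and t = 01:30 the flow falls from 56 to 25 m³/s over 3×1 h = 3 h.
Per-interval ratio K = (25/56)^(1/3) = 0.7643; K_d = K^(24/1) = 0.002.

K_d ≈ 0.002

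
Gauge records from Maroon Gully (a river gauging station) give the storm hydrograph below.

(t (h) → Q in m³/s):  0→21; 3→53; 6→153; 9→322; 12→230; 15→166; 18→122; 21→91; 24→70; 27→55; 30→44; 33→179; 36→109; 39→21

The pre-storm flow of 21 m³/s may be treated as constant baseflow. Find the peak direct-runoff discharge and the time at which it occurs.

Q_p = 301.0 m³/s at t = 9 h

Subtracting baseflow gives direct-runoff ordinates: 0.0, 32.0, 132.0, 301.0, 209.0, 145.0, 101.0, 70.0, 49.0, 34.0, 23.0, 158.0, 88.0, 0.0 m³/s.
The maximum is 301.0 m³/s, occurring at the reading for t = 9 h.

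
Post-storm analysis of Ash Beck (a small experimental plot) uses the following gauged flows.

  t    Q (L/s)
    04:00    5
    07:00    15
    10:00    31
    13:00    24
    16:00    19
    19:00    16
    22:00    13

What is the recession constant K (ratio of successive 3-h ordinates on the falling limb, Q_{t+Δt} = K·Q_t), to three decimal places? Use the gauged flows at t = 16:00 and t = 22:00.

Using the recession-limb readings at t = 16:00 and t = 22:00: Q falls from 19 to 13 L/s over 2 intervals.
K = (Q₂/Q₁)^(1/2) = (13/19)^(1/2) = 0.827.

K ≈ 0.827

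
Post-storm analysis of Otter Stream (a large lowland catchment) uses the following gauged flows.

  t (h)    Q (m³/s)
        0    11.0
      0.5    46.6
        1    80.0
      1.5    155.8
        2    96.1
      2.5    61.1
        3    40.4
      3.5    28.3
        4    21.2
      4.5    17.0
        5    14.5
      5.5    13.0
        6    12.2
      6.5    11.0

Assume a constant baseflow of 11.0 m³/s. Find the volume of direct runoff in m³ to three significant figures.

Direct-runoff ordinates (Q − Q_b): 0.0, 35.6, 69.0, 144.8, 85.1, 50.1, 29.4, 17.3, 10.2, 6.0, 3.5, 2.0, 1.2, 0.0 m³/s.
ΣQ_DR = 454.2 m³/s.
With Δt = 0.5 h = 1800 s, V = ΣQ_DR · Δt = 454.2 × 1800 = 8.18 × 10^5 m³.

V ≈ 8.18 × 10^5 m³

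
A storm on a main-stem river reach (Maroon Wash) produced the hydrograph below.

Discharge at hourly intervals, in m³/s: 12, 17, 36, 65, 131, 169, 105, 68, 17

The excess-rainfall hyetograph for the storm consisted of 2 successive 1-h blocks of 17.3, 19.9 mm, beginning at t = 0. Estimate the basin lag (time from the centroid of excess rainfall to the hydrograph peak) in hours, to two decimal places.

t_L ≈ 3.97 h

Centroid of excess rainfall: t_c = Σ P_i·t̄_i / ΣP_i = 1.0349 h (block centres at 0.5, 1.5 h).
Hydrograph peak occurs at t = 5 h, so basin lag t_L = 5 − 1.0349 = 3.97 h.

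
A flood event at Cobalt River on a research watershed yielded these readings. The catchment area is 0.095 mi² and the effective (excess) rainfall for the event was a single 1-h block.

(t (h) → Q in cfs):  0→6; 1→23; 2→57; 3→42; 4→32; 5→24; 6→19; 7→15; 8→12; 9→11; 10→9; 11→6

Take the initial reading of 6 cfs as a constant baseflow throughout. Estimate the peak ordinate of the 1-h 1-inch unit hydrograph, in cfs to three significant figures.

U_p ≈ 17.0 cfs

Direct runoff: 0.0, 17.0, 51.0, 36.0, 26.0, 18.0, 13.0, 9.0, 6.0, 5.0, 3.0, 0.0 cfs; ΣQ_DR = 184.0 cfs, peak = 51.0 cfs.
Runoff depth d = ΣQ_DR·Δt / A = 184.0 × 3600 / (0.095 mi²) = 3.001 in.
The 1-inch UH is the DRH scaled by (1 in)/d, so U_p = 51.0 × 1/3.001 = 17.0 cfs.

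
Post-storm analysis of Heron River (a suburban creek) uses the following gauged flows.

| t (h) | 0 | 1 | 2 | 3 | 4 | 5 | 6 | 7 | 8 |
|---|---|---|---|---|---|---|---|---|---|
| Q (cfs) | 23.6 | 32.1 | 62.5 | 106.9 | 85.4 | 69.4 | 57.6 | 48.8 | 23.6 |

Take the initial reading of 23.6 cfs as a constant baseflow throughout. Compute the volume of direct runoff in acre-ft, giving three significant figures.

V ≈ 24.6 acre-ft

Direct-runoff ordinates (Q − Q_b): 0.0, 8.5, 38.9, 83.3, 61.8, 45.8, 34.0, 25.2, 0.0 cfs.
ΣQ_DR = 297.5 cfs.
With Δt = 1 h = 3600 s, V = ΣQ_DR · Δt = 297.5 × 3600 = 1.07 × 10^6 ft³ = 24.6 acre-ft.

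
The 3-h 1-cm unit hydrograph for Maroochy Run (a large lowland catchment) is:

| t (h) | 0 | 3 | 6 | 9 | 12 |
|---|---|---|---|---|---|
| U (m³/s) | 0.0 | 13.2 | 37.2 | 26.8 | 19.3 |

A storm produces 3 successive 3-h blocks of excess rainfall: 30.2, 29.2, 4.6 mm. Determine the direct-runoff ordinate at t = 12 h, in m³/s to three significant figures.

By discrete convolution, Q_j = Σ (P_i / 10 mm) · U_{j−i}.
At t = 12 h (j=4): Q = (30.2/10)·19.3 + (29.2/10)·26.8 + (4.6/10)·37.2 = 154 m³/s.

Q ≈ 154 m³/s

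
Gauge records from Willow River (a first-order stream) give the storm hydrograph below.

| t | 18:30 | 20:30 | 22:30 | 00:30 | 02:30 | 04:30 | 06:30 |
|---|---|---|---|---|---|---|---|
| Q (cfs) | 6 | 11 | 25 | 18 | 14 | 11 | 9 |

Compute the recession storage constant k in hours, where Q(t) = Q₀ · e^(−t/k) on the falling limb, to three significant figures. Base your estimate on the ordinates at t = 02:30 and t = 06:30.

On the falling limb, Q drops from 14 to 9 cfs between t = 02:30 and t = 06:30 (Δt = 4 h).
k = −Δt / ln(Q₂/Q₁) = −4 / ln(9/14) = 9.05 h.

k ≈ 9.05 h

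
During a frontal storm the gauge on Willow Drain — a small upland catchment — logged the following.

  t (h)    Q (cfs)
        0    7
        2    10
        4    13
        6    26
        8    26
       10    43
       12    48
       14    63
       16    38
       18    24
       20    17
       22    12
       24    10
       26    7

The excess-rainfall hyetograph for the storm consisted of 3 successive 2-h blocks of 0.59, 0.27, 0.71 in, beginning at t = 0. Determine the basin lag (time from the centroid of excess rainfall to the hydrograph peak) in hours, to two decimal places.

t_L ≈ 10.85 h

Centroid of excess rainfall: t_c = Σ P_i·t̄_i / ΣP_i = 3.1529 h (block centres at 1, 3, 5 h).
Hydrograph peak occurs at t = 14 h, so basin lag t_L = 14 − 3.1529 = 10.85 h.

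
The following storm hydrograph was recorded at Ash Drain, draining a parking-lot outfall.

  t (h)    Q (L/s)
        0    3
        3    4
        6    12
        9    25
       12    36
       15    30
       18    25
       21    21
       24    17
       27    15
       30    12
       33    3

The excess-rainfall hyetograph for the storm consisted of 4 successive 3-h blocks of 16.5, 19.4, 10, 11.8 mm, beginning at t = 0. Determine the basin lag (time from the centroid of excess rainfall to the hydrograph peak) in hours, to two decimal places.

t_L ≈ 6.61 h

Centroid of excess rainfall: t_c = Σ P_i·t̄_i / ΣP_i = 5.3891 h (block centres at 1.5, 4.5, 7.5, 10.5 h).
Hydrograph peak occurs at t = 12 h, so basin lag t_L = 12 − 5.3891 = 6.61 h.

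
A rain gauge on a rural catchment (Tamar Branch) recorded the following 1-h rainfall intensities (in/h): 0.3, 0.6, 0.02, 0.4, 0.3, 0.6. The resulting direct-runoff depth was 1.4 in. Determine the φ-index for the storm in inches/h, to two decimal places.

φ ≈ 0.16 in/h

Only the 5 blocks with intensity above φ contribute runoff: 0.3, 0.6, 0.4, 0.3, 0.6 in/h.
Σ(I−φ)·Δt = d  ⇒  (0.3+0.6+0.4+0.3+0.6 − 5φ)·1 = 1.4
φ = (2.200 − 1.4/1) / 5 = 0.16 in/h.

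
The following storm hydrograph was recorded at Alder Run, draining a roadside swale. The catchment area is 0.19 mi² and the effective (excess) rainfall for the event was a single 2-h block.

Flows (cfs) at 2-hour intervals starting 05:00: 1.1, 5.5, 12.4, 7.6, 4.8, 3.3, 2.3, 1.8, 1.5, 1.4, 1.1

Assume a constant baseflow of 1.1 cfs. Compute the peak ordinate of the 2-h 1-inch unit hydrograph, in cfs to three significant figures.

Direct runoff: 0.0, 4.4, 11.3, 6.5, 3.7, 2.2, 1.2, 0.7, 0.4, 0.3, 0.0 cfs; ΣQ_DR = 30.70 cfs, peak = 11.3 cfs.
Runoff depth d = ΣQ_DR·Δt / A = 30.70 × 7200 / (0.19 mi²) = 0.5008 in.
The 1-inch UH is the DRH scaled by (1 in)/d, so U_p = 11.3 × 1/0.5008 = 22.6 cfs.

U_p ≈ 22.6 cfs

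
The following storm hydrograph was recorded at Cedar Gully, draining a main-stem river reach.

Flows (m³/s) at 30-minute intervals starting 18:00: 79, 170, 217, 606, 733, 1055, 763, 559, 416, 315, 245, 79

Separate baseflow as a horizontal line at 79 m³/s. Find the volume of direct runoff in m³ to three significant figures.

Direct-runoff ordinates (Q − Q_b): 0.0, 91.0, 138.0, 527.0, 654.0, 976.0, 684.0, 480.0, 337.0, 236.0, 166.0, 0.0 m³/s.
ΣQ_DR = 4289 m³/s.
With Δt = 0.5 h = 1800 s, V = ΣQ_DR · Δt = 4289 × 1800 = 7.72 × 10^6 m³.

V ≈ 7.72 × 10^6 m³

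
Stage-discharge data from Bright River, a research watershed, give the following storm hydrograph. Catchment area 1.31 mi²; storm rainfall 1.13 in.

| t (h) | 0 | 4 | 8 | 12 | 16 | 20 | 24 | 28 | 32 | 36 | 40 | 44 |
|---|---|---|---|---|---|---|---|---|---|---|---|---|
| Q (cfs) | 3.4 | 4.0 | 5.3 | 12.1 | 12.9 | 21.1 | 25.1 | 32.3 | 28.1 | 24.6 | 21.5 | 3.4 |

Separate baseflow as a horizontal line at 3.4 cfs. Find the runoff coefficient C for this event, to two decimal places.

C ≈ 0.64

ΣQ_DR = 153.0 cfs; V = ΣQ_DR·Δt = 2.203 × 10^6 ft³.
Runoff depth d = V / A = 0.7239 in.
C = d / P = 0.7239 / 1.13 = 0.64.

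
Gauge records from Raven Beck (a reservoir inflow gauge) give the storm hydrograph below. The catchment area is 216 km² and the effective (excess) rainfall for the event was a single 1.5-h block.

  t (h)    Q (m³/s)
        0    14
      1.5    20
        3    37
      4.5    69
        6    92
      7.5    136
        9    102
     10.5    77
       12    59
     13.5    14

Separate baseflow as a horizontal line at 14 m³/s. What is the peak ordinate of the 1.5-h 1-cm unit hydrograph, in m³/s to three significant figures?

U_p ≈ 102 m³/s

Direct runoff: 0.0, 6.0, 23.0, 55.0, 78.0, 122.0, 88.0, 63.0, 45.0, 0.0 m³/s; ΣQ_DR = 480.0 m³/s, peak = 122.0 m³/s.
Runoff depth d = ΣQ_DR·Δt / A = 480.0 × 5400 / (216 km²) = 12.00 mm.
The 1-cm UH is the DRH scaled by (10 mm)/d, so U_p = 122.0 × 10/12.00 = 102 m³/s.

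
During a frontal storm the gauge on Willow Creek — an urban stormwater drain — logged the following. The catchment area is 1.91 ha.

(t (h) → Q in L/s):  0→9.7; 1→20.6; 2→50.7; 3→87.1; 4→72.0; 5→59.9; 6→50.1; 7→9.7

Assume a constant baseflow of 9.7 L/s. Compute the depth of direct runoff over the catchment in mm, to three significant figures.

d ≈ 53.2 mm

Direct runoff: 0.0, 10.9, 41.0, 77.4, 62.3, 50.2, 40.4, 0.0 L/s; ΣQ_DR = 282.2 L/s.
V = ΣQ_DR · Δt = 282.2 × 3600 s = 1.016 × 10^6 L.
Over A = 1.91 ha, depth = V / A = 53.2 mm.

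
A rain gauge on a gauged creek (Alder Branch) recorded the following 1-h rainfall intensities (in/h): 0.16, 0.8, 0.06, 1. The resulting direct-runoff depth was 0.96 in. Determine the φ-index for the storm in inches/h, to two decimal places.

φ ≈ 0.42 in/h

Only the 2 blocks with intensity above φ contribute runoff: 0.8, 1 in/h.
Σ(I−φ)·Δt = d  ⇒  (0.8+1 − 2φ)·1 = 0.96
φ = (1.800 − 0.96/1) / 2 = 0.42 in/h.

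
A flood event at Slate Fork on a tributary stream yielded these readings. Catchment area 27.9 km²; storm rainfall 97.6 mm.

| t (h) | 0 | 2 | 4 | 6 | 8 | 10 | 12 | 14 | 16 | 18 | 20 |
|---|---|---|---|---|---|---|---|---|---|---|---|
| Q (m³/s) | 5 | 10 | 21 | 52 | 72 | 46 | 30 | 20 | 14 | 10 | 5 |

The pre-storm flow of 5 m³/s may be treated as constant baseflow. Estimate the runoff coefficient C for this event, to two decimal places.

ΣQ_DR = 230.0 m³/s; V = ΣQ_DR·Δt = 1.656 × 10^6 m³.
Runoff depth d = V / A = 59.35 mm.
C = d / P = 59.35 / 97.6 = 0.61.

C ≈ 0.61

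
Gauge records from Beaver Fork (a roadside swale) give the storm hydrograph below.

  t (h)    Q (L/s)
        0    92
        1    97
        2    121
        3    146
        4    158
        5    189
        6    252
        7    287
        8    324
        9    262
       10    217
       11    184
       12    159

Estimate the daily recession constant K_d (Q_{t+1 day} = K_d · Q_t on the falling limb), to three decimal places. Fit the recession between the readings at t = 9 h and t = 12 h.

K_d ≈ 0.018

Between t = 9 h and t = 12 h the flow falls from 262 to 159 L/s over 3×1 h = 3 h.
Per-interval ratio K = (159/262)^(1/3) = 0.8466; K_d = K^(24/1) = 0.018.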